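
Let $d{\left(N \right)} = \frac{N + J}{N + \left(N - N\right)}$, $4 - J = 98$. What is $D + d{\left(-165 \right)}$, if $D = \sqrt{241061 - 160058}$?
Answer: $\frac{259}{165} + \sqrt{81003} \approx 286.18$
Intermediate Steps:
$J = -94$ ($J = 4 - 98 = -94$)
$D = \sqrt{81003} \approx 284.61$
$d{\left(N \right)} = \frac{-94 + N}{N}$ ($d{\left(N \right)} = \frac{N - 94}{N + \left(N - N\right)} = \frac{-94 + N}{N + 0} = \frac{-94 + N}{N}$)
$D + d{\left(-165 \right)} = \sqrt{81003} + \frac{-94 - 165}{-165} = \sqrt{81003} - - \frac{259}{165} = \sqrt{81003} + \frac{259}{165} = \frac{259}{165} + \sqrt{81003}$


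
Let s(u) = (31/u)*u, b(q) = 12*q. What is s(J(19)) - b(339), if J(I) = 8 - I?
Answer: -4037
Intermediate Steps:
s(u) = 31
s(J(19)) - b(339) = 31 - 12*339 = 31 - 1*4068 = 31 - 4068 = -4037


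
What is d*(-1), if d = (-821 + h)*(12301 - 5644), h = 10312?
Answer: -63181587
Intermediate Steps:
d = 63181587 (d = (-821 + 10312)*(12301 - 5644) = 9491*6657 = 63181587)
d*(-1) = 63181587*(-1) = -63181587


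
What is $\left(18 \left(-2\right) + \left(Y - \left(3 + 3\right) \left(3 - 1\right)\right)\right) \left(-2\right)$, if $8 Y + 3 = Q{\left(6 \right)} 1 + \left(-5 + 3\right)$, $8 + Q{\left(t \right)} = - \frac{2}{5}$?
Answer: $\frac{1987}{20} \approx 99.35$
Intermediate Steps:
$Q{\left(t \right)} = - \frac{42}{5}$ ($Q{\left(t \right)} = -8 - \frac{2}{5} = - \frac{42}{5}$)
$Y = - \frac{67}{40}$ ($Y = - \frac{3}{8} + \frac{\left(- \frac{42}{5}\right) 1 + \left(-5 + 3\right)}{8} = - \frac{3}{8} + \frac{- \frac{42}{5} - 2}{8} = - \frac{3}{8} + \frac{1}{8} \left(- \frac{52}{5}\right) = - \frac{3}{8} - \frac{13}{10} = - \frac{67}{40} \approx -1.675$)
$\left(18 \left(-2\right) + \left(Y - \left(3 + 3\right) \left(3 - 1\right)\right)\right) \left(-2\right) = \left(18 \left(-2\right) - \left(\frac{67}{40} + \left(3 + 3\right) \left(3 - 1\right)\right)\right) \left(-2\right) = \left(-36 - \left(\frac{67}{40} + 6 \cdot 2\right)\right) \left(-2\right) = \left(-36 - \frac{547}{40}\right) \left(-2\right) = \left(- \frac{1987}{40}\right) \left(-2\right) = \frac{1987}{20}$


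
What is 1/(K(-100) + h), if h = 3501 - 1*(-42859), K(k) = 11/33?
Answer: 3/139081 ≈ 2.1570e-5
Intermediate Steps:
K(k) = ⅓ (K(k) = 11*(1/33) = ⅓)
h = 46360 (h = 3501 + 42859 = 46360)
1/(K(-100) + h) = 1/(⅓ + 46360) = 1/(139081/3) = 3/139081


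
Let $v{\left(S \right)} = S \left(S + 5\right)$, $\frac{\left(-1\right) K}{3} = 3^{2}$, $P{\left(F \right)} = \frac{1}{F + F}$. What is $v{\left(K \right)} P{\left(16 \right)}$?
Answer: $\frac{297}{16} \approx 18.563$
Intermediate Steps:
$P{\left(F \right)} = \frac{1}{2 F}$
$K = -27$ ($K = - 3 \cdot 3^{2} = \left(-3\right) 9 = -27$)
$v{\left(S \right)} = S \left(5 + S\right)$
$v{\left(K \right)} P{\left(16 \right)} = - 27 \left(5 - 27\right) \frac{1}{2 \cdot 16} = \left(-27\right) \left(-22\right) \frac{1}{2} \cdot \frac{1}{16} = 594 \cdot \frac{1}{32} = \frac{297}{16}$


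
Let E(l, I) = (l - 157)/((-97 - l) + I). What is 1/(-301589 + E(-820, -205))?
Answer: -518/156224079 ≈ -3.3157e-6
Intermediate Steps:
E(l, I) = (-157 + l)/(-97 + I - l)
1/(-301589 + E(-820, -205)) = 1/(-301589 + (157 - 1*(-820))/(97 - 820 - 1*(-205))) = 1/(-301589 + (157 + 820)/(97 - 820 + 205)) = 1/(-301589 + 977/(-518)) = 1/(-301589 - 1/518*977) = 1/(-301589 - 977/518) = 1/(-156224079/518) = -518/156224079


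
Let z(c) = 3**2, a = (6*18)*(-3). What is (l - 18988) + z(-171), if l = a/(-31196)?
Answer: -148017140/7799 ≈ -18979.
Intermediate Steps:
a = -324 (a = 108*(-3) = -324)
z(c) = 9
l = 81/7799 (l = -324/(-31196) = -324*(-1/31196) = 81/7799 ≈ 0.010386)
(l - 18988) + z(-171) = (81/7799 - 18988) + 9 = -148087331/7799 + 9 = -148017140/7799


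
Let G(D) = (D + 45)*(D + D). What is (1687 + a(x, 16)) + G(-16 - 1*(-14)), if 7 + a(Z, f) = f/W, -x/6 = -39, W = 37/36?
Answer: 56372/37 ≈ 1523.6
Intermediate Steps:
W = 37/36 (W = 37*(1/36) = 37/36 ≈ 1.0278)
x = 234 (x = -6*(-39) = 234)
G(D) = 2*D*(45 + D) (G(D) = (45 + D)*(2*D) = 2*D*(45 + D))
a(Z, f) = -7 + 36*f/37 (a(Z, f) = -7 + f/(37/36) = -7 + f*(36/37) = -7 + 36*f/37)
(1687 + a(x, 16)) + G(-16 - 1*(-14)) = (1687 + (-7 + (36/37)*16)) + 2*(-16 - 1*(-14))*(45 + (-16 - 1*(-14))) = (1687 + (-7 + 576/37)) + 2*(-16 + 14)*(45 + (-16 + 14)) = (1687 + 317/37) + 2*(-2)*(45 - 2) = 62736/37 + 2*(-2)*43 = 62736/37 - 172 = 56372/37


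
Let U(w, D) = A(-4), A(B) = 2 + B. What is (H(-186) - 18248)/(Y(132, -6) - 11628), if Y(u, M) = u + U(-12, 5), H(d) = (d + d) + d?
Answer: 9403/5749 ≈ 1.6356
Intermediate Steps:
H(d) = 3*d (H(d) = 2*d + d = 3*d)
U(w, D) = -2 (U(w, D) = 2 - 4 = -2)
Y(u, M) = -2 + u (Y(u, M) = u - 2 = -2 + u)
(H(-186) - 18248)/(Y(132, -6) - 11628) = (3*(-186) - 18248)/((-2 + 132) - 11628) = (-558 - 18248)/(130 - 11628) = -18806/(-11498) = -18806*(-1/11498) = 9403/5749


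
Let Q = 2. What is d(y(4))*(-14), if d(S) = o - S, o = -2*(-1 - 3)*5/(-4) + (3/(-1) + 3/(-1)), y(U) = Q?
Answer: 252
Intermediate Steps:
y(U) = 2
o = -16 (o = -2*(-4*5)*(-1)/4 + (3*(-1) + 3*(-1)) = -(-40)*(-1)/4 + (-3 - 3) = -2*5 - 6 = -10 - 6 = -16)
d(S) = -16 - S
d(y(4))*(-14) = (-16 - 1*2)*(-14) = (-16 - 2)*(-14) = -18*(-14) = 252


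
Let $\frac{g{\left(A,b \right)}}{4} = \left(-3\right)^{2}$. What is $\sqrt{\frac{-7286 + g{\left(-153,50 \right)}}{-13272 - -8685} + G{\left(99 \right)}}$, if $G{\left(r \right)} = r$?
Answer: $\frac{\sqrt{2116272081}}{4587} \approx 10.029$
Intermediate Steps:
$g{\left(A,b \right)} = 36$ ($g{\left(A,b \right)} = 4 \left(-3\right)^{2} = 4 \cdot 9 = 36$)
$\sqrt{\frac{-7286 + g{\left(-153,50 \right)}}{-13272 - -8685} + G{\left(99 \right)}} = \sqrt{\frac{-7286 + 36}{-13272 - -8685} + 99} = \sqrt{- \frac{7250}{-13272 + \left(-1813 + 10498\right)} + 99} = \sqrt{- \frac{7250}{-13272 + 8685} + 99} = \sqrt{- \frac{7250}{-4587} + 99} = \sqrt{\left(-7250\right) \left(- \frac{1}{4587}\right) + 99} = \sqrt{\frac{7250}{4587} + 99} = \sqrt{\frac{461363}{4587}} = \frac{\sqrt{2116272081}}{4587}$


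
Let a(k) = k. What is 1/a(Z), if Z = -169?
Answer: -1/169 ≈ -0.0059172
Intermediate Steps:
1/a(Z) = 1/(-169) = -1/169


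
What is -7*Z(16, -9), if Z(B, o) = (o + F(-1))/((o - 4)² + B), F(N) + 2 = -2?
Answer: 91/185 ≈ 0.49189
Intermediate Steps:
F(N) = -4 (F(N) = -2 - 2 = -4)
Z(B, o) = (-4 + o)/(B + (-4 + o)²) (Z(B, o) = (o - 4)/((o - 4)² + B) = (-4 + o)/((-4 + o)² + B) = (-4 + o)/(B + (-4 + o)²))
-7*Z(16, -9) = -7*(-4 - 9)/(16 + (-4 - 9)²) = -7*(-13)/(16 + (-13)²) = -7*(-13)/(16 + 169) = -7*(-13)/185 = -7*(-13/185) = 91/185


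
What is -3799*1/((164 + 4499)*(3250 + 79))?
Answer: -3799/15523127 ≈ -0.00024473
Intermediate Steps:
-3799*1/((164 + 4499)*(3250 + 79)) = -3799/(4663*3329) = -3799/15523127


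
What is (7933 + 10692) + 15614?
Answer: 34239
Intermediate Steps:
(7933 + 10692) + 15614 = 18625 + 15614 = 34239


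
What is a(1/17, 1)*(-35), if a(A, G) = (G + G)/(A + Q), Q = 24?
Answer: -1190/409 ≈ -2.9095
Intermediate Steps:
a(A, G) = 2*G/(24 + A) (a(A, G) = (G + G)/(A + 24) = (2*G)/(24 + A) = 2*G/(24 + A))
a(1/17, 1)*(-35) = (2*1/(24 + 1/17))*(-35) = (2*1/(409/17))*(-35) = (2*1*(17/409))*(-35) = (34/409)*(-35) = -1190/409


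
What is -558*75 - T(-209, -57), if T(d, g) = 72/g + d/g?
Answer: -2385587/57 ≈ -41852.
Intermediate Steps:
-558*75 - T(-209, -57) = -558*75 - (72 - 209)/(-57) = -41850 - (-1)*(-137)/57 = -41850 - 1*137/57 = -41850 - 137/57 = -2385587/57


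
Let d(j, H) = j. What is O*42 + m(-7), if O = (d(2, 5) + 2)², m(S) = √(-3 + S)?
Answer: 672 + I*√10 ≈ 672.0 + 3.1623*I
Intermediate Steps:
O = 16 (O = (2 + 2)² = 4² = 16)
O*42 + m(-7) = 16*42 + √(-3 - 7) = 672 + √(-10) = 672 + I*√10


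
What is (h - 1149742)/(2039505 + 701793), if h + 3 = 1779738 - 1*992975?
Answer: -60497/456883 ≈ -0.13241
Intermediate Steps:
h = 786760 (h = -3 + (1779738 - 1*992975) = -3 + (1779738 - 992975) = -3 + 786763 = 786760)
(h - 1149742)/(2039505 + 701793) = (786760 - 1149742)/(2039505 + 701793) = -362982/2741298 = -362982*1/2741298 = -60497/456883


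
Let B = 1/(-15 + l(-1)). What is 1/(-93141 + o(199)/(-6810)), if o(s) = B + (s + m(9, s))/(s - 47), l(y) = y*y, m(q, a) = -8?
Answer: -7245840/674884784701 ≈ -1.0736e-5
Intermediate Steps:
l(y) = y**2
B = -1/14 (B = 1/(-15 + (-1)**2) = 1/(-15 + 1) = 1/(-14) = -1/14 ≈ -0.071429)
o(s) = -1/14 + (-8 + s)/(-47 + s) (o(s) = -1/14 + (s - 8)/(s - 47) = -1/14 + (-8 + s)/(-47 + s))
1/(-93141 + o(199)/(-6810)) = 1/(-93141 + (13*(-5 + 199)/(14*(-47 + 199)))/(-6810)) = 1/(-93141 + ((13/14)*194/152)*(-1/6810)) = 1/(-93141 + ((13/14)*(1/152)*194)*(-1/6810)) = 1/(-93141 + (1261/1064)*(-1/6810)) = 1/(-93141 - 1261/7245840) = 1/(-674884784701/7245840) = -7245840/674884784701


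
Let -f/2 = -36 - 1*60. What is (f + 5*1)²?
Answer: 38809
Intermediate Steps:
f = 192 (f = -2*(-36 - 1*60) = -2*(-36 - 60) = -2*(-96) = 192)
(f + 5*1)² = (192 + 5*1)² = (192 + 5)² = 197² = 38809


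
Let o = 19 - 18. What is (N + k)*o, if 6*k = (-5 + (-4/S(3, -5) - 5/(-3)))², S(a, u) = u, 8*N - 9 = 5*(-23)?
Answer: -32887/2700 ≈ -12.180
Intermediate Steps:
N = -53/4 (N = 9/8 + (5*(-23))/8 = 9/8 + (⅛)*(-115) = 9/8 - 115/8 = -53/4 ≈ -13.250)
o = 1
k = 722/675 (k = (-5 + (-4/(-5) - 5/(-3)))²/6 = (-5 + (-4*(-⅕) - 5*(-⅓)))²/6 = (-5 + (⅘ + 5/3))²/6 = (-5 + 37/15)²/6 = (-38/15)²/6 = (⅙)*(1444/225) = 722/675 ≈ 1.0696)
(N + k)*o = (-53/4 + 722/675)*1 = -32887/2700*1 = -32887/2700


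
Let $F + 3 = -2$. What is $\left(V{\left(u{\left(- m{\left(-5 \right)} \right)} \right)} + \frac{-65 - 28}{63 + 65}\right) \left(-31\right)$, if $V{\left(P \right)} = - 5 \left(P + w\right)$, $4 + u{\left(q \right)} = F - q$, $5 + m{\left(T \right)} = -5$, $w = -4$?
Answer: $- \frac{453437}{128} \approx -3542.5$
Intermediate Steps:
$F = -5$ ($F = -3 - 2 = -5$)
$m{\left(T \right)} = -10$ ($m{\left(T \right)} = -5 - 5 = -10$)
$u{\left(q \right)} = -9 - q$ ($u{\left(q \right)} = -4 - \left(5 + q\right) = -9 - q$)
$V{\left(P \right)} = 20 - 5 P$ ($V{\left(P \right)} = - 5 \left(P - 4\right) = - 5 \left(-4 + P\right) = 20 - 5 P$)
$\left(V{\left(u{\left(- m{\left(-5 \right)} \right)} \right)} + \frac{-65 - 28}{63 + 65}\right) \left(-31\right) = \left(\left(20 - 5 \left(-9 - \left(-1\right) \left(-10\right)\right)\right) + \frac{-65 - 28}{63 + 65}\right) \left(-31\right) = \left(\left(20 - 5 \left(-9 - 10\right)\right) - \frac{93}{128}\right) \left(-31\right) = \left(\left(20 - -95\right) - \frac{93}{128}\right) \left(-31\right) = \left(\left(20 + 95\right) - \frac{93}{128}\right) \left(-31\right) = \left(115 - \frac{93}{128}\right) \left(-31\right) = \frac{14627}{128} \left(-31\right) = - \frac{453437}{128}$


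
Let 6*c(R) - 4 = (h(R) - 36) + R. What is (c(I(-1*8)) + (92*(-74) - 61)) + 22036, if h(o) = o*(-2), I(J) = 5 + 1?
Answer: 45482/3 ≈ 15161.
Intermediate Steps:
I(J) = 6
h(o) = -2*o
c(R) = -16/3 - R/6 (c(R) = ⅔ + ((-2*R - 36) + R)/6 = ⅔ + ((-36 - 2*R) + R)/6 = ⅔ + (-36 - R)/6 = ⅔ + (-6 - R/6) = -16/3 - R/6)
(c(I(-1*8)) + (92*(-74) - 61)) + 22036 = ((-16/3 - ⅙*6) + (92*(-74) - 61)) + 22036 = ((-16/3 - 1) + (-6808 - 61)) + 22036 = (-19/3 - 6869) + 22036 = -20626/3 + 22036 = 45482/3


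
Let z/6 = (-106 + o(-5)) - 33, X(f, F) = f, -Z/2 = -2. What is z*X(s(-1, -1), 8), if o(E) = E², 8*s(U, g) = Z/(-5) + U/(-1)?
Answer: -171/10 ≈ -17.100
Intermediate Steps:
Z = 4 (Z = -2*(-2) = 4)
s(U, g) = -⅒ - U/8 (s(U, g) = (4/(-5) + U/(-1))/8 = (4*(-⅕) + U*(-1))/8 = (-⅘ - U)/8 = -⅒ - U/8)
z = -684 (z = 6*((-106 + (-5)²) - 33) = 6*((-106 + 25) - 33) = 6*(-81 - 33) = 6*(-114) = -684)
z*X(s(-1, -1), 8) = -684*(-⅒ - ⅛*(-1)) = -684*(-⅒ + ⅛) = -684*1/40 = -171/10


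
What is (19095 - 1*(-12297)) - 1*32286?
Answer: -894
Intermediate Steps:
(19095 - 1*(-12297)) - 1*32286 = (19095 + 12297) - 32286 = 31392 - 32286 = -894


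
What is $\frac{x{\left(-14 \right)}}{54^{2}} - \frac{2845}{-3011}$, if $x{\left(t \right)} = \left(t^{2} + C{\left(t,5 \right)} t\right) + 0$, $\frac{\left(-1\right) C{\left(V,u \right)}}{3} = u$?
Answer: $\frac{4759243}{4390038} \approx 1.0841$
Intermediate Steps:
$C{\left(V,u \right)} = - 3 u$
$x{\left(t \right)} = t^{2} - 15 t$ ($x{\left(t \right)} = \left(t^{2} + \left(-3\right) 5 t\right) + 0 = \left(t^{2} - 15 t\right) + 0 = t^{2} - 15 t$)
$\frac{x{\left(-14 \right)}}{54^{2}} - \frac{2845}{-3011} = \frac{\left(-14\right) \left(-15 - 14\right)}{54^{2}} - \frac{2845}{-3011} = \frac{\left(-14\right) \left(-29\right)}{2916} - - \frac{2845}{3011} = 406 \cdot \frac{1}{2916} + \frac{2845}{3011} = \frac{203}{1458} + \frac{2845}{3011} = \frac{4759243}{4390038}$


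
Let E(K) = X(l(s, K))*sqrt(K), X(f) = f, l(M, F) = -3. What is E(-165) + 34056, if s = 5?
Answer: 34056 - 3*I*sqrt(165) ≈ 34056.0 - 38.536*I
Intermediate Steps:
E(K) = -3*sqrt(K)
E(-165) + 34056 = -3*I*sqrt(165) + 34056 = 34056 - 3*I*sqrt(165)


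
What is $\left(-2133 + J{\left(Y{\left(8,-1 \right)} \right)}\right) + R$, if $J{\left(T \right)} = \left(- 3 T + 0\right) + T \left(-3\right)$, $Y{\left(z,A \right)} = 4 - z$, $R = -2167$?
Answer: $-4276$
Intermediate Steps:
$J{\left(T \right)} = - 6 T$ ($J{\left(T \right)} = - 3 T - 3 T = - 6 T$)
$\left(-2133 + J{\left(Y{\left(8,-1 \right)} \right)}\right) + R = \left(-2133 - 6 \left(4 - 8\right)\right) - 2167 = \left(-2133 - -24\right) - 2167 = \left(-2133 + 24\right) - 2167 = -2109 - 2167 = -4276$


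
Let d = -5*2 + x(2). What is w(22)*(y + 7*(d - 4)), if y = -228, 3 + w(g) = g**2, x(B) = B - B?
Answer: -156806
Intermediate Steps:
x(B) = 0
w(g) = -3 + g**2
d = -10 (d = -5*2 + 0 = -10 + 0 = -10)
w(22)*(y + 7*(d - 4)) = (-3 + 22**2)*(-228 + 7*(-10 - 4)) = (-3 + 484)*(-228 + 7*(-14)) = 481*(-228 - 98) = 481*(-326) = -156806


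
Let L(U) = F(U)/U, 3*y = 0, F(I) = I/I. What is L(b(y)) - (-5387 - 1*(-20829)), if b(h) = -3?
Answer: -46327/3 ≈ -15442.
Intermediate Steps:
F(I) = 1
y = 0 (y = (⅓)*0 = 0)
L(U) = 1/U
L(b(y)) - (-5387 - 1*(-20829)) = 1/(-3) - (-5387 - 1*(-20829)) = -⅓ - (-5387 + 20829) = -⅓ - 1*15442 = -⅓ - 15442 = -46327/3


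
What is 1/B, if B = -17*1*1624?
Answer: -1/27608 ≈ -3.6221e-5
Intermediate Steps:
B = -27608 (B = -17*1624 = -27608)
1/B = 1/(-27608) = -1/27608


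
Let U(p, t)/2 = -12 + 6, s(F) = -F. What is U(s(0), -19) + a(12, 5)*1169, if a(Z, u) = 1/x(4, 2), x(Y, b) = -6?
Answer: -1241/6 ≈ -206.83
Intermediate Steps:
U(p, t) = -12 (U(p, t) = 2*(-12 + 6) = 2*(-6) = -12)
a(Z, u) = -⅙ (a(Z, u) = 1/(-6) = -⅙)
U(s(0), -19) + a(12, 5)*1169 = -12 - ⅙*1169 = -12 - 1169/6 = -1241/6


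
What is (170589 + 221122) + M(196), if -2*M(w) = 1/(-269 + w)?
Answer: 57189807/146 ≈ 3.9171e+5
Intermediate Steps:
M(w) = -1/(2*(-269 + w))
(170589 + 221122) + M(196) = (170589 + 221122) - 1/(-538 + 2*196) = 391711 - 1/(-538 + 392) = 391711 - 1/(-146) = 391711 - 1*(-1/146) = 391711 + 1/146 = 57189807/146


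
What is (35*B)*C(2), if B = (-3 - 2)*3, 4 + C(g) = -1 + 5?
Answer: 0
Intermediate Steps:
C(g) = 0 (C(g) = -4 + (-1 + 5) = -4 + 4 = 0)
B = -15 (B = -5*3 = -15)
(35*B)*C(2) = (35*(-15))*0 = -525*0 = 0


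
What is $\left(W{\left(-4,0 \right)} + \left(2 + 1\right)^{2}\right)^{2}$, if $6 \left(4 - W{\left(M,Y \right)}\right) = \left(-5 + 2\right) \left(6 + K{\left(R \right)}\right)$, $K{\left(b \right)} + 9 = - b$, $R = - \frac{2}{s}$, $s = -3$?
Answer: $\frac{4489}{36} \approx 124.69$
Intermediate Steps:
$R = \frac{2}{3}$ ($R = - \frac{2}{-3} = \left(-2\right) \left(- \frac{1}{3}\right) = \frac{2}{3} \approx 0.66667$)
$K{\left(b \right)} = -9 - b$
$W{\left(M,Y \right)} = \frac{13}{6}$ ($W{\left(M,Y \right)} = 4 - \frac{\left(-5 + 2\right) \left(6 - \frac{29}{3}\right)}{6} = 4 - \frac{\left(-3\right) \left(6 - \frac{29}{3}\right)}{6} = 4 - \frac{\left(-3\right) \left(- \frac{11}{3}\right)}{6} = 4 - \frac{11}{6} = \frac{13}{6}$)
$\left(W{\left(-4,0 \right)} + \left(2 + 1\right)^{2}\right)^{2} = \left(\frac{13}{6} + \left(2 + 1\right)^{2}\right)^{2} = \left(\frac{13}{6} + 3^{2}\right)^{2} = \left(\frac{13}{6} + 9\right)^{2} = \left(\frac{67}{6}\right)^{2} = \frac{4489}{36}$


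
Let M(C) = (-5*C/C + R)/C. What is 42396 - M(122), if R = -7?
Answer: 2586162/61 ≈ 42396.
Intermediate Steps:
M(C) = -12/C (M(C) = (-5*C/C - 7)/C = (-5*1 - 7)/C = (-5 - 7)/C = -12/C)
42396 - M(122) = 42396 - (-12)/122 = 42396 - 1*(-6/61) = 42396 + 6/61 = 2586162/61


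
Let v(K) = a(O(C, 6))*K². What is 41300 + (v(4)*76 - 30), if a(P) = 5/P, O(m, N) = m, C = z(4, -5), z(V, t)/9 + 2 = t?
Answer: 2593930/63 ≈ 41174.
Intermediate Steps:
z(V, t) = -18 + 9*t
C = -63 (C = -18 + 9*(-5) = -18 - 45 = -63)
v(K) = -5*K²/63 (v(K) = (5/(-63))*K² = (5*(-1/63))*K² = -5*K²/63)
41300 + (v(4)*76 - 30) = 41300 + (-5/63*4²*76 - 30) = 41300 + (-5/63*16*76 - 30) = 41300 + (-80/63*76 - 30) = 41300 + (-6080/63 - 30) = 41300 - 7970/63 = 2593930/63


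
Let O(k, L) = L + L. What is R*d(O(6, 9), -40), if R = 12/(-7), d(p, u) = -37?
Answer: 444/7 ≈ 63.429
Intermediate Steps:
O(k, L) = 2*L
R = -12/7 (R = 12*(-⅐) = -12/7 ≈ -1.7143)
R*d(O(6, 9), -40) = -12/7*(-37) = 444/7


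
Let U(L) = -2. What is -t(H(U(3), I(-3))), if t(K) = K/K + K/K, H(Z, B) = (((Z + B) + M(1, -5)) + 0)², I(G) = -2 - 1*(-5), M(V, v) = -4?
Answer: -2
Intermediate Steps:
I(G) = 3 (I(G) = -2 + 5 = 3)
H(Z, B) = (-4 + B + Z)² (H(Z, B) = (((Z + B) - 4) + 0)² = (((B + Z) - 4) + 0)² = ((-4 + B + Z) + 0)² = (-4 + B + Z)²)
t(K) = 2 (t(K) = 1 + 1 = 2)
-t(H(U(3), I(-3))) = -1*2 = -2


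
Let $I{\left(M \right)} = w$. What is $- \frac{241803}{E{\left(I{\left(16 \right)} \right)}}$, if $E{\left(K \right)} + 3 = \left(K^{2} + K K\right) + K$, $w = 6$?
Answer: $- \frac{80601}{25} \approx -3224.0$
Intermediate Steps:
$I{\left(M \right)} = 6$
$E{\left(K \right)} = -3 + K + 2 K^{2}$ ($E{\left(K \right)} = -3 + \left(\left(K^{2} + K K\right) + K\right) = -3 + \left(\left(K^{2} + K^{2}\right) + K\right) = -3 + \left(2 K^{2} + K\right) = -3 + \left(K + 2 K^{2}\right) = -3 + K + 2 K^{2}$)
$- \frac{241803}{E{\left(I{\left(16 \right)} \right)}} = - \frac{241803}{-3 + 6 + 2 \cdot 6^{2}} = - \frac{241803}{-3 + 6 + 2 \cdot 36} = - \frac{241803}{-3 + 6 + 72} = - \frac{241803}{75} = \left(-241803\right) \frac{1}{75} = - \frac{80601}{25}$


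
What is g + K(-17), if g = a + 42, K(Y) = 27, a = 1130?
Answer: 1199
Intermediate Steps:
g = 1172 (g = 1130 + 42 = 1172)
g + K(-17) = 1172 + 27 = 1199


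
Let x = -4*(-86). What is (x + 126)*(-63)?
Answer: -29610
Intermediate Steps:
x = 344
(x + 126)*(-63) = (344 + 126)*(-63) = 470*(-63) = -29610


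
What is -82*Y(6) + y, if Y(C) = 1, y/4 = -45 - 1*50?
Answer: -462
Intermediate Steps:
y = -380 (y = 4*(-45 - 1*50) = 4*(-45 - 50) = 4*(-95) = -380)
-82*Y(6) + y = -82*1 - 380 = -82 - 380 = -462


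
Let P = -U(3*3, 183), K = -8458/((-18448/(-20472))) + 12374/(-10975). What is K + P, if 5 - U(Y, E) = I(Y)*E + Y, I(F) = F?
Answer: -97893795022/12654175 ≈ -7736.1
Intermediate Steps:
U(Y, E) = 5 - Y - E*Y (U(Y, E) = 5 - (Y*E + Y) = 5 - (E*Y + Y) = 5 - (Y + E*Y) = 5 + (-Y - E*Y) = 5 - Y - E*Y)
K = -118785837947/12654175 (K = -8458/((-18448*(-1/20472))) + 12374*(-1/10975) = -8458/2306/2559 - 12374/10975 = -8458*2559/2306 - 12374/10975 = -10822011/1153 - 12374/10975 = -118785837947/12654175 ≈ -9387.1)
P = 1651 (P = -(5 - 3*3 - 1*183*3*3) = -(5 - 1*9 - 1*183*9) = -(5 - 9 - 1647) = -1*(-1651) = 1651)
K + P = -118785837947/12654175 + 1651 = -97893795022/12654175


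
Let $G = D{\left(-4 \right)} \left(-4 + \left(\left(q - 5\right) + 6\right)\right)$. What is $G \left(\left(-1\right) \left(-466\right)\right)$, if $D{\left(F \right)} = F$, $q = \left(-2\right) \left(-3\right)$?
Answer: $-5592$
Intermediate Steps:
$q = 6$
$G = -12$ ($G = - 4 \left(-4 + \left(\left(6 - 5\right) + 6\right)\right) = - 4 \left(-4 + \left(1 + 6\right)\right) = - 4 \left(-4 + 7\right) = \left(-4\right) 3 = -12$)
$G \left(\left(-1\right) \left(-466\right)\right) = - 12 \left(\left(-1\right) \left(-466\right)\right) = \left(-12\right) 466 = -5592$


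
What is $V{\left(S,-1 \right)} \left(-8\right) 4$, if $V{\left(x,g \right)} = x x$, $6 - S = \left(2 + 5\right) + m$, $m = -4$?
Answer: $-288$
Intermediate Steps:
$S = 3$ ($S = 6 - \left(\left(2 + 5\right) - 4\right) = 6 - \left(7 - 4\right) = 6 - 3 = 3$)
$V{\left(x,g \right)} = x^{2}$
$V{\left(S,-1 \right)} \left(-8\right) 4 = 3^{2} \left(-8\right) 4 = 9 \left(-8\right) 4 = \left(-72\right) 4 = -288$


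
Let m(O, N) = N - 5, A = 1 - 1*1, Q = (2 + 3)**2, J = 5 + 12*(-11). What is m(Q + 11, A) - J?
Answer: 122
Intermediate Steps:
J = -127 (J = 5 - 132 = -127)
Q = 25 (Q = 5**2 = 25)
A = 0 (A = 1 - 1 = 0)
m(O, N) = -5 + N
m(Q + 11, A) - J = (-5 + 0) - 1*(-127) = -5 + 127 = 122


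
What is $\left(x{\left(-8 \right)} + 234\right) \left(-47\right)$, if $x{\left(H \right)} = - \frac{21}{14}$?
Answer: $- \frac{21855}{2} \approx -10928.0$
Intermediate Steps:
$x{\left(H \right)} = - \frac{3}{2}$ ($x{\left(H \right)} = \left(-21\right) \frac{1}{14} = - \frac{3}{2}$)
$\left(x{\left(-8 \right)} + 234\right) \left(-47\right) = \left(- \frac{3}{2} + 234\right) \left(-47\right) = \frac{465}{2} \left(-47\right) = - \frac{21855}{2}$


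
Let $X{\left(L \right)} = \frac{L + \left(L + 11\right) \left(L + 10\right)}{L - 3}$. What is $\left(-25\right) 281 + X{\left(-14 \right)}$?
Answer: $- \frac{119423}{17} \approx -7024.9$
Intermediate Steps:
$X{\left(L \right)} = \frac{L + \left(10 + L\right) \left(11 + L\right)}{-3 + L}$ ($X{\left(L \right)} = \frac{L + \left(11 + L\right) \left(10 + L\right)}{-3 + L} = \frac{L + \left(10 + L\right) \left(11 + L\right)}{-3 + L}$)
$\left(-25\right) 281 + X{\left(-14 \right)} = \left(-25\right) 281 + \frac{110 + \left(-14\right)^{2} + 22 \left(-14\right)}{-3 - 14} = -7025 + \frac{110 + 196 - 308}{-17} = -7025 - - \frac{2}{17} = -7025 + \frac{2}{17} = - \frac{119423}{17}$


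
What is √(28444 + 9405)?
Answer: √37849 ≈ 194.55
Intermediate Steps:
√(28444 + 9405) = √37849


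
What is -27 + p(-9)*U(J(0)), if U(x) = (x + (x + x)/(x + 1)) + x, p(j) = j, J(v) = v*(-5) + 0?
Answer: -27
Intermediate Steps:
J(v) = -5*v (J(v) = -5*v + 0 = -5*v)
U(x) = 2*x + 2*x/(1 + x) (U(x) = (x + (2*x)/(1 + x)) + x = (x + 2*x/(1 + x)) + x = 2*x + 2*x/(1 + x))
-27 + p(-9)*U(J(0)) = -27 - 18*(-5*0)*(2 - 5*0)/(1 - 5*0) = -27 - 18*0*(2 + 0)/(1 + 0) = -27 - 18*0*2/1 = -27 - 18*0*2 = -27 - 9*0 = -27 + 0 = -27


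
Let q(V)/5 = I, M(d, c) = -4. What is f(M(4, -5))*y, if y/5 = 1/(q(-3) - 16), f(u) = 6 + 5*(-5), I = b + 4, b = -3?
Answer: 95/11 ≈ 8.6364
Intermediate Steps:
I = 1 (I = -3 + 4 = 1)
f(u) = -19 (f(u) = 6 - 25 = -19)
q(V) = 5 (q(V) = 5*1 = 5)
y = -5/11 (y = 5/(5 - 16) = 5/(-11) = 5*(-1/11) = -5/11 ≈ -0.45455)
f(M(4, -5))*y = -19*(-5/11) = 95/11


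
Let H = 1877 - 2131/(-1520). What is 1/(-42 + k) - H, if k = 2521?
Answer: -7077967389/3768080 ≈ -1878.4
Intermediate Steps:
H = 2855171/1520 (H = 1877 - 2131*(-1/1520) = 1877 + 2131/1520 = 2855171/1520 ≈ 1878.4)
1/(-42 + k) - H = 1/(-42 + 2521) - 1*2855171/1520 = 1/2479 - 2855171/1520 = -7077967389/3768080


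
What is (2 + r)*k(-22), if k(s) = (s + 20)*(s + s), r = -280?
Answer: -24464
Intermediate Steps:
k(s) = 2*s*(20 + s) (k(s) = (20 + s)*(2*s) = 2*s*(20 + s))
(2 + r)*k(-22) = (2 - 280)*(2*(-22)*(20 - 22)) = -556*(-22)*(-2) = -278*88 = -24464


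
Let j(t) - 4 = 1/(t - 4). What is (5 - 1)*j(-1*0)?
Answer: 15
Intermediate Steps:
j(t) = 4 + 1/(-4 + t) (j(t) = 4 + 1/(t - 4) = 4 + 1/(-4 + t))
(5 - 1)*j(-1*0) = (5 - 1)*((-15 + 4*(-1*0))/(-4 - 1*0)) = 4*((-15 + 4*0)/(-4 + 0)) = 4*((-15 + 0)/(-4)) = 4*(-1/4*(-15)) = 4*(15/4) = 15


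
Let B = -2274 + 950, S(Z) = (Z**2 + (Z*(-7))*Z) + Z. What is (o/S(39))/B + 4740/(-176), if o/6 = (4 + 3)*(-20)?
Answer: -1188082895/44114356 ≈ -26.932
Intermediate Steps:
o = -840 (o = 6*((4 + 3)*(-20)) = 6*(7*(-20)) = 6*(-140) = -840)
S(Z) = Z - 6*Z**2 (S(Z) = (Z**2 + (-7*Z)*Z) + Z = (Z**2 - 7*Z**2) + Z = -6*Z**2 + Z = Z - 6*Z**2)
B = -1324
(o/S(39))/B + 4740/(-176) = -840*1/(39*(1 - 6*39))/(-1324) + 4740/(-176) = -840*1/(39*(1 - 234))*(-1/1324) + 4740*(-1/176) = -840/(39*(-233))*(-1/1324) - 1185/44 = -840/(-9087)*(-1/1324) - 1185/44 = -840*(-1/9087)*(-1/1324) - 1185/44 = (280/3029)*(-1/1324) - 1185/44 = -70/1002599 - 1185/44 = -1188082895/44114356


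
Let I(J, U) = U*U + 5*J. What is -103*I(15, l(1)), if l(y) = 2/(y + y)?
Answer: -7828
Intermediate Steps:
l(y) = 1/y (l(y) = 2/((2*y)) = 2*(1/(2*y)) = 1/y)
I(J, U) = U² + 5*J
-103*I(15, l(1)) = -103*((1/1)² + 5*15) = -103*(1² + 75) = -103*(1 + 75) = -103*76 = -7828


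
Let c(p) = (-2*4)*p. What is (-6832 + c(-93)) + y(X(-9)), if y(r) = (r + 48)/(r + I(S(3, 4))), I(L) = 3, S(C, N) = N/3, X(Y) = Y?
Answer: -12189/2 ≈ -6094.5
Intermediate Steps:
S(C, N) = N/3 (S(C, N) = N*(1/3) = N/3)
y(r) = (48 + r)/(3 + r) (y(r) = (r + 48)/(r + 3) = (48 + r)/(3 + r))
c(p) = -8*p
(-6832 + c(-93)) + y(X(-9)) = (-6832 - 8*(-93)) + (48 - 9)/(3 - 9) = (-6832 + 744) + 39/(-6) = -6088 - 1/6*39 = -6088 - 13/2 = -12189/2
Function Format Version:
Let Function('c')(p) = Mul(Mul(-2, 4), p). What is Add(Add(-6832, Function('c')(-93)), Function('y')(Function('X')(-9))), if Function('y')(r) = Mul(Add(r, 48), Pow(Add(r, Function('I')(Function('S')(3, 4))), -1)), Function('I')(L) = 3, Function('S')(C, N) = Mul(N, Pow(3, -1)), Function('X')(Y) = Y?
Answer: Rational(-12189, 2) ≈ -6094.5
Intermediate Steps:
Function('S')(C, N) = Mul(Rational(1, 3), N) (Function('S')(C, N) = Mul(N, Rational(1, 3)) = Mul(Rational(1, 3), N))
Function('y')(r) = Mul(Pow(Add(3, r), -1), Add(48, r)) (Function('y')(r) = Mul(Add(r, 48), Pow(Add(r, 3), -1)) = Mul(Add(48, r), Pow(Add(3, r), -1)) = Mul(Pow(Add(3, r), -1), Add(48, r)))
Function('c')(p) = Mul(-8, p)
Add(Add(-6832, Function('c')(-93)), Function('y')(Function('X')(-9))) = Add(Add(-6832, Mul(-8, -93)), Mul(Pow(Add(3, -9), -1), Add(48, -9))) = Add(Add(-6832, 744), Mul(Pow(-6, -1), 39)) = Add(-6088, Mul(Rational(-1, 6), 39)) = Add(-6088, Rational(-13, 2)) = Rational(-12189, 2)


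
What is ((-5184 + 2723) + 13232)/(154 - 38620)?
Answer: -10771/38466 ≈ -0.28001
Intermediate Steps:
((-5184 + 2723) + 13232)/(154 - 38620) = (-2461 + 13232)/(-38466) = 10771*(-1/38466) = -10771/38466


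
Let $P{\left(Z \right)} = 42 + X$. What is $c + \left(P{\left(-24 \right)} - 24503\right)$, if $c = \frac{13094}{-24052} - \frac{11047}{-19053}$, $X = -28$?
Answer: $- \frac{5611190204611}{229131378} \approx -24489.0$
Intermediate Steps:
$c = \frac{8111231}{229131378}$ ($c = 13094 \left(- \frac{1}{24052}\right) - - \frac{11047}{19053} = - \frac{6547}{12026} + \frac{11047}{19053} = \frac{8111231}{229131378} \approx 0.0354$)
$P{\left(Z \right)} = 14$ ($P{\left(Z \right)} = 42 - 28 = 14$)
$c + \left(P{\left(-24 \right)} - 24503\right) = \frac{8111231}{229131378} + \left(14 - 24503\right) = \frac{8111231}{229131378} - 24489 = - \frac{5611190204611}{229131378}$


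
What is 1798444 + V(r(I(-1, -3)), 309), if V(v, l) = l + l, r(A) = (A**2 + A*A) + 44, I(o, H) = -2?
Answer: 1799062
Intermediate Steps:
r(A) = 44 + 2*A**2 (r(A) = (A**2 + A**2) + 44 = 2*A**2 + 44 = 44 + 2*A**2)
V(v, l) = 2*l
1798444 + V(r(I(-1, -3)), 309) = 1798444 + 2*309 = 1798444 + 618 = 1799062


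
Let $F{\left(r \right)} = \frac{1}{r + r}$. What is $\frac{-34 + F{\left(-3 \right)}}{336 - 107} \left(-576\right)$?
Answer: $\frac{19680}{229} \approx 85.939$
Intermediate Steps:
$F{\left(r \right)} = \frac{1}{2 r}$
$\frac{-34 + F{\left(-3 \right)}}{336 - 107} \left(-576\right) = \frac{-34 + \frac{1}{2 \left(-3\right)}}{336 - 107} \left(-576\right) = \frac{-34 + \frac{1}{2} \left(- \frac{1}{3}\right)}{229} \left(-576\right) = \left(-34 - \frac{1}{6}\right) \frac{1}{229} \left(-576\right) = \left(- \frac{205}{6}\right) \frac{1}{229} \left(-576\right) = \left(- \frac{205}{1374}\right) \left(-576\right) = \frac{19680}{229}$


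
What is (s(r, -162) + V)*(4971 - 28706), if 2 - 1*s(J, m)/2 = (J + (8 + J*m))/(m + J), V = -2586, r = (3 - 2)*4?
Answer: 4856513290/79 ≈ 6.1475e+7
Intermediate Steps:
r = 4 (r = 1*4 = 4)
s(J, m) = 4 - 2*(8 + J + J*m)/(J + m) (s(J, m) = 4 - 2*(J + (8 + J*m))/(m + J) = 4 - 2*(8 + J + J*m)/(J + m))
(s(r, -162) + V)*(4971 - 28706) = (2*(-8 + 4 + 2*(-162) - 1*4*(-162))/(4 - 162) - 2586)*(4971 - 28706) = (2*(-8 + 4 - 324 + 648)/(-158) - 2586)*(-23735) = (2*(-1/158)*320 - 2586)*(-23735) = (-320/79 - 2586)*(-23735) = -204614/79*(-23735) = 4856513290/79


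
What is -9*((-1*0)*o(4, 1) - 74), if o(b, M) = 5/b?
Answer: 666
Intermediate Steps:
-9*((-1*0)*o(4, 1) - 74) = -9*((-1*0)*(5/4) - 74) = -9*(0*(5*(¼)) - 74) = -9*(0*(5/4) - 74) = -9*(0 - 74) = -9*(-74) = 666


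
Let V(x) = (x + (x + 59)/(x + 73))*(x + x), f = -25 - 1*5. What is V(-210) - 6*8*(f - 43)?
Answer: 12500028/137 ≈ 91241.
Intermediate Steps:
f = -30 (f = -25 - 5 = -30)
V(x) = 2*x*(x + (59 + x)/(73 + x)) (V(x) = (x + (59 + x)/(73 + x))*(2*x) = 2*x*(x + (59 + x)/(73 + x)))
V(-210) - 6*8*(f - 43) = 2*(-210)*(59 + (-210)**2 + 74*(-210))/(73 - 210) - 6*8*(-30 - 43) = 2*(-210)*(59 + 44100 - 15540)/(-137) - 48*(-73) = 2*(-210)*(-1/137)*28619 - 1*(-3504) = 12019980/137 + 3504 = 12500028/137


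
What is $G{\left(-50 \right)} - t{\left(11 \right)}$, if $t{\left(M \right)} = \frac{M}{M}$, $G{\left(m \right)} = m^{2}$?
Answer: $2499$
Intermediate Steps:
$t{\left(M \right)} = 1$
$G{\left(-50 \right)} - t{\left(11 \right)} = \left(-50\right)^{2} - 1 = 2500 - 1 = 2499$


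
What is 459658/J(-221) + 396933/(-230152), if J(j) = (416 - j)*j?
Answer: -12436172689/2492316008 ≈ -4.9898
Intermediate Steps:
J(j) = j*(416 - j)
459658/J(-221) + 396933/(-230152) = 459658/((-221*(416 - 1*(-221)))) + 396933/(-230152) = 459658/((-221*(416 + 221))) + 396933*(-1/230152) = 459658/((-221*637)) - 396933/230152 = 459658/(-140777) - 396933/230152 = 459658*(-1/140777) - 396933/230152 = -459658/140777 - 396933/230152 = -12436172689/2492316008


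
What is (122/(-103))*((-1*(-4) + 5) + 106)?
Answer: -14030/103 ≈ -136.21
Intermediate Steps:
(122/(-103))*((-1*(-4) + 5) + 106) = (122*(-1/103))*((4 + 5) + 106) = -122*(9 + 106)/103 = -122/103*115 = -14030/103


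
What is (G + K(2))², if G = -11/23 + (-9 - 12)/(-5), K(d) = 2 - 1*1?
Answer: 294849/13225 ≈ 22.295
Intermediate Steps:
K(d) = 1 (K(d) = 2 - 1 = 1)
G = 428/115 (G = -11*1/23 - 21*(-⅕) = -11/23 + 21/5 = 428/115 ≈ 3.7217)
(G + K(2))² = (428/115 + 1)² = (543/115)² = 294849/13225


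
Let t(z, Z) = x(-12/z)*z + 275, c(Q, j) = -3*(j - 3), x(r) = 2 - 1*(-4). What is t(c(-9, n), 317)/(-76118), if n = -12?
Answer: -545/76118 ≈ -0.0071599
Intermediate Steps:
x(r) = 6 (x(r) = 2 + 4 = 6)
c(Q, j) = 9 - 3*j (c(Q, j) = -3*(-3 + j) = 9 - 3*j)
t(z, Z) = 275 + 6*z (t(z, Z) = 6*z + 275 = 275 + 6*z)
t(c(-9, n), 317)/(-76118) = (275 + 6*(9 - 3*(-12)))/(-76118) = (275 + 6*(9 + 36))*(-1/76118) = (275 + 6*45)*(-1/76118) = (275 + 270)*(-1/76118) = 545*(-1/76118) = -545/76118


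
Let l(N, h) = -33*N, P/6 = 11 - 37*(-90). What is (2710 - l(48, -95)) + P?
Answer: 24340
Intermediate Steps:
P = 20046 (P = 6*(11 - 37*(-90)) = 6*(11 + 3330) = 6*3341 = 20046)
(2710 - l(48, -95)) + P = (2710 - (-33)*48) + 20046 = (2710 - 1*(-1584)) + 20046 = (2710 + 1584) + 20046 = 4294 + 20046 = 24340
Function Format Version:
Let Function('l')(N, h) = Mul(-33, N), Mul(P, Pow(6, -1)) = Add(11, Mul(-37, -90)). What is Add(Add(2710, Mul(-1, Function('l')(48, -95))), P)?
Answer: 24340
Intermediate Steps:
P = 20046 (P = Mul(6, Add(11, Mul(-37, -90))) = Mul(6, Add(11, 3330)) = Mul(6, 3341) = 20046)
Add(Add(2710, Mul(-1, Function('l')(48, -95))), P) = Add(Add(2710, Mul(-1, Mul(-33, 48))), 20046) = Add(Add(2710, Mul(-1, -1584)), 20046) = Add(Add(2710, 1584), 20046) = Add(4294, 20046) = 24340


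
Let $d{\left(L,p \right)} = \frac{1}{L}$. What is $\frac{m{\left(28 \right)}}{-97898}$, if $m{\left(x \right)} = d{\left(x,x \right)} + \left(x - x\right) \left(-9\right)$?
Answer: $- \frac{1}{2741144} \approx -3.6481 \cdot 10^{-7}$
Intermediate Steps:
$m{\left(x \right)} = \frac{1}{x}$ ($m{\left(x \right)} = \frac{1}{x} + \left(x - x\right) \left(-9\right) = \frac{1}{x} + 0 \left(-9\right) = \frac{1}{x} + 0 = \frac{1}{x}$)
$\frac{m{\left(28 \right)}}{-97898} = \frac{1}{28 \left(-97898\right)} = \frac{1}{28} \left(- \frac{1}{97898}\right) = - \frac{1}{2741144}$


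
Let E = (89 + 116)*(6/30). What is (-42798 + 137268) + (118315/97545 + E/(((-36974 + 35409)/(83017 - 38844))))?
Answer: 2849023254208/30531585 ≈ 93314.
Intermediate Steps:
E = 41 (E = 205*(6*(1/30)) = 205*(⅕) = 41)
(-42798 + 137268) + (118315/97545 + E/(((-36974 + 35409)/(83017 - 38844)))) = (-42798 + 137268) + (118315/97545 + 41/(((-36974 + 35409)/(83017 - 38844)))) = 94470 + (118315*(1/97545) + 41/((-1565/44173))) = 94470 + (23663/19509 + 41/((-1565*1/44173))) = 94470 + (23663/19509 + 41/(-1565/44173)) = 94470 + (23663/19509 + 41*(-44173/1565)) = 94470 + (23663/19509 - 1811093/1565) = 94470 - 35295580742/30531585 = 2849023254208/30531585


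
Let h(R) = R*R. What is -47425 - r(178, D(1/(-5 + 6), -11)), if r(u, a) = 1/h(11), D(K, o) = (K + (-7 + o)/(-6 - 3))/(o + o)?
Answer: -5738426/121 ≈ -47425.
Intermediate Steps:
h(R) = R**2
D(K, o) = (7/9 + K - o/9)/(2*o) (D(K, o) = (K + (-7 + o)/(-9))/((2*o)) = (K + (-7 + o)*(-1/9))*(1/(2*o)) = (K + (7/9 - o/9))*(1/(2*o)) = (7/9 + K - o/9)*(1/(2*o)) = (7/9 + K - o/9)/(2*o))
r(u, a) = 1/121 (r(u, a) = 1/(11**2) = 1/121)
-47425 - r(178, D(1/(-5 + 6), -11)) = -47425 - 1*1/121 = -47425 - 1/121 = -5738426/121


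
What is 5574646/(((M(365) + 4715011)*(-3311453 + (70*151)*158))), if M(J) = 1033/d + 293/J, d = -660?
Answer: -89528814760/124291307870424357 ≈ -7.2031e-7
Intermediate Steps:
M(J) = -1033/660 + 293/J (M(J) = 1033/(-660) + 293/J = 1033*(-1/660) + 293/J = -1033/660 + 293/J)
5574646/(((M(365) + 4715011)*(-3311453 + (70*151)*158))) = 5574646/((((-1033/660 + 293/365) + 4715011)*(-3311453 + (70*151)*158))) = 5574646/((((-1033/660 + 293*(1/365)) + 4715011)*(-3311453 + 10570*158))) = 5574646/((((-1033/660 + 293/365) + 4715011)*(-3311453 + 1670060))) = 5574646/(((-36733/48180 + 4715011)*(-1641393))) = 5574646/(((227169193247/48180)*(-1641393))) = 5574646/(-124291307870424357/16060) = 5574646*(-16060/124291307870424357) = -89528814760/124291307870424357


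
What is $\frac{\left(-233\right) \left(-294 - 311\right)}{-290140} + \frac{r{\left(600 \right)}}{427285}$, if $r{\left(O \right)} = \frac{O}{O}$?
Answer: $- \frac{12046387977}{24794493980} \approx -0.48585$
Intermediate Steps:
$r{\left(O \right)} = 1$
$\frac{\left(-233\right) \left(-294 - 311\right)}{-290140} + \frac{r{\left(600 \right)}}{427285} = \frac{\left(-233\right) \left(-294 - 311\right)}{-290140} + 1 \cdot \frac{1}{427285} = \left(-233\right) \left(-605\right) \left(- \frac{1}{290140}\right) + 1 \cdot \frac{1}{427285} = 140965 \left(- \frac{1}{290140}\right) + \frac{1}{427285} = - \frac{28193}{58028} + \frac{1}{427285} = - \frac{12046387977}{24794493980}$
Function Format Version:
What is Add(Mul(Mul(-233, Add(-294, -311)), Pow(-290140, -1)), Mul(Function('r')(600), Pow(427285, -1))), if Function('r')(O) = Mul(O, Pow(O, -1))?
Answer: Rational(-12046387977, 24794493980) ≈ -0.48585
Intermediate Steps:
Function('r')(O) = 1
Add(Mul(Mul(-233, Add(-294, -311)), Pow(-290140, -1)), Mul(Function('r')(600), Pow(427285, -1))) = Add(Mul(Mul(-233, Add(-294, -311)), Pow(-290140, -1)), Mul(1, Pow(427285, -1))) = Add(Mul(Mul(-233, -605), Rational(-1, 290140)), Mul(1, Rational(1, 427285))) = Add(Mul(140965, Rational(-1, 290140)), Rational(1, 427285)) = Add(Rational(-28193, 58028), Rational(1, 427285)) = Rational(-12046387977, 24794493980)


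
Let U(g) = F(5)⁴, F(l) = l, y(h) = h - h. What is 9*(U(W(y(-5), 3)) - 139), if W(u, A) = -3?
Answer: 4374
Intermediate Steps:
y(h) = 0
U(g) = 625 (U(g) = 5⁴ = 625)
9*(U(W(y(-5), 3)) - 139) = 9*(625 - 139) = 9*486 = 4374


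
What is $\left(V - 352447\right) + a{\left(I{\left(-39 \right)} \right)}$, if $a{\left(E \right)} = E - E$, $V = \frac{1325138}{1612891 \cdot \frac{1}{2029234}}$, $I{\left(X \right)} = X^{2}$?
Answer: $\frac{2120556490015}{1612891} \approx 1.3148 \cdot 10^{6}$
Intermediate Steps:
$V = \frac{2689015084292}{1612891}$ ($V = \frac{1325138}{1612891 \cdot \frac{1}{2029234}} = \frac{1325138}{\frac{1612891}{2029234}} = 1325138 \cdot \frac{2029234}{1612891} = \frac{2689015084292}{1612891} \approx 1.6672 \cdot 10^{6}$)
$a{\left(E \right)} = 0$
$\left(V - 352447\right) + a{\left(I{\left(-39 \right)} \right)} = \left(\frac{2689015084292}{1612891} - 352447\right) + 0 = \frac{2120556490015}{1612891} + 0 = \frac{2120556490015}{1612891}$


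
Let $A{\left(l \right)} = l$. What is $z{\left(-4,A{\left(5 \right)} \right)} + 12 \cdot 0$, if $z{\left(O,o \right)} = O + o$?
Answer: $1$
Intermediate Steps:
$z{\left(-4,A{\left(5 \right)} \right)} + 12 \cdot 0 = \left(-4 + 5\right) + 12 \cdot 0 = 1 + 0 = 1$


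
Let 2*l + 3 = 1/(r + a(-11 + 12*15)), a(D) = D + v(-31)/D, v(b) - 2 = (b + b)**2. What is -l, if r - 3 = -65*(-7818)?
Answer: 257740763/171827288 ≈ 1.5000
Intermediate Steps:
v(b) = 2 + 4*b**2 (v(b) = 2 + (b + b)**2 = 2 + (2*b)**2 = 2 + 4*b**2)
r = 508173 (r = 3 - 65*(-7818) = 3 + 508170 = 508173)
a(D) = D + 3846/D (a(D) = D + (2 + 4*(-31)**2)/D = D + (2 + 4*961)/D = D + (2 + 3844)/D = D + 3846/D)
l = -257740763/171827288 (l = -3/2 + 1/(2*(508173 + ((-11 + 12*15) + 3846/(-11 + 12*15)))) = -3/2 + 1/(2*(508173 + ((-11 + 180) + 3846/(-11 + 180)))) = -3/2 + 1/(2*(508173 + (169 + 3846/169))) = -3/2 + 1/(2*(508173 + 32407/169)) = -3/2 + 1/(2*(85913644/169)) = -3/2 + (1/2)*(169/85913644) = -3/2 + 169/171827288 = -257740763/171827288 ≈ -1.5000)
-l = -1*(-257740763/171827288) = 257740763/171827288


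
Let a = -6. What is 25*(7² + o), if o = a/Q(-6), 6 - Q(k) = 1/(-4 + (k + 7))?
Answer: 22825/19 ≈ 1201.3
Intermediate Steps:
Q(k) = 6 - 1/(3 + k) (Q(k) = 6 - 1/(-4 + (k + 7)) = 6 - 1/(-4 + (7 + k)) = 6 - 1/(3 + k))
o = -18/19 (o = -6*(3 - 6)/(17 + 6*(-6)) = -6*(-3/(17 - 36)) = -6/((-⅓*(-19))) = -6/19/3 = -6*3/19 = -18/19 ≈ -0.94737)
25*(7² + o) = 25*(7² - 18/19) = 25*(49 - 18/19) = 25*(913/19) = 22825/19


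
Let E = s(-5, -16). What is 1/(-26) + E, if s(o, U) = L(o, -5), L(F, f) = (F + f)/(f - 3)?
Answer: 63/52 ≈ 1.2115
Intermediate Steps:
L(F, f) = (F + f)/(-3 + f)
s(o, U) = 5/8 - o/8 (s(o, U) = (o - 5)/(-3 - 5) = (-5 + o)/(-8) = -(-5 + o)/8 = 5/8 - o/8)
E = 5/4 (E = 5/8 - ⅛*(-5) = 5/8 + 5/8 = 5/4 ≈ 1.2500)
1/(-26) + E = 1/(-26) + 5/4 = -1/26 + 5/4 = 63/52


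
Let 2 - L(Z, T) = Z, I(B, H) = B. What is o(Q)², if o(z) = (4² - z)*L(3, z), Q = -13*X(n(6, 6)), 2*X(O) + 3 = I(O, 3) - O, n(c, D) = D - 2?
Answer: 49/4 ≈ 12.250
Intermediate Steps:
n(c, D) = -2 + D
X(O) = -3/2 (X(O) = -3/2 + (O - O)/2 = -3/2 + (½)*0 = -3/2 + 0 = -3/2)
L(Z, T) = 2 - Z
Q = 39/2 (Q = -13*(-3/2) = 39/2 ≈ 19.500)
o(z) = -16 + z (o(z) = (4² - z)*(2 - 1*3) = (16 - z)*(2 - 3) = (16 - z)*(-1) = -16 + z)
o(Q)² = (-16 + 39/2)² = (7/2)² = 49/4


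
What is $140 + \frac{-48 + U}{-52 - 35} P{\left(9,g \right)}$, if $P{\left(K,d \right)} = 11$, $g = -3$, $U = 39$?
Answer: $\frac{4093}{29} \approx 141.14$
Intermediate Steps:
$140 + \frac{-48 + U}{-52 - 35} P{\left(9,g \right)} = 140 + \frac{-48 + 39}{-52 - 35} \cdot 11 = 140 + - \frac{9}{-87} \cdot 11 = 140 + \left(-9\right) \left(- \frac{1}{87}\right) 11 = 140 + \frac{3}{29} \cdot 11 = 140 + \frac{33}{29} = \frac{4093}{29}$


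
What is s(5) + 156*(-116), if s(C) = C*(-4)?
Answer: -18116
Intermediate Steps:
s(C) = -4*C
s(5) + 156*(-116) = -4*5 + 156*(-116) = -20 - 18096 = -18116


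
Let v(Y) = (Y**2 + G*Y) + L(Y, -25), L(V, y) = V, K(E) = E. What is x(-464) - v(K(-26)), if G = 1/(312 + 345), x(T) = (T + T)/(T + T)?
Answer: -426367/657 ≈ -648.96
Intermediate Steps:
x(T) = 1 (x(T) = (2*T)/((2*T)) = (2*T)*(1/(2*T)) = 1)
G = 1/657 ≈ 0.0015221
v(Y) = Y**2 + 658*Y/657 (v(Y) = (Y**2 + Y/657) + Y = Y**2 + 658*Y/657)
x(-464) - v(K(-26)) = 1 - (-26)*(658 + 657*(-26))/657 = 1 - (-26)*(658 - 17082)/657 = 1 - (-26)*(-16424)/657 = 1 - 1*427024/657 = 1 - 427024/657 = -426367/657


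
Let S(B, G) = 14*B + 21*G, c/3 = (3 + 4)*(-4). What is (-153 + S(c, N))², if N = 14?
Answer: 1071225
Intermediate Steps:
c = -84 (c = 3*((3 + 4)*(-4)) = 3*(7*(-4)) = 3*(-28) = -84)
(-153 + S(c, N))² = (-153 + (14*(-84) + 21*14))² = (-153 + (-1176 + 294))² = (-153 - 882)² = (-1035)² = 1071225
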